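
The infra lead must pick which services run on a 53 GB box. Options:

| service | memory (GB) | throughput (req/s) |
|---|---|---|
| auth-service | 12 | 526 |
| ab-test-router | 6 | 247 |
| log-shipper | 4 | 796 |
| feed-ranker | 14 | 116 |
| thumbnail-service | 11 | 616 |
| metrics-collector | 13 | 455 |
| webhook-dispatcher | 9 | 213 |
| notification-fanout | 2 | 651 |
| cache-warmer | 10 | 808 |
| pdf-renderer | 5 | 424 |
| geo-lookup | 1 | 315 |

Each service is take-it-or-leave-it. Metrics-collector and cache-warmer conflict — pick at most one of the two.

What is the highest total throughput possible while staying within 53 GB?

Ranking by ratio (throughput/GB): notification-fanout 325.50, geo-lookup 315.00, log-shipper 199.00.
Auth-service + ab-test-router + log-shipper + thumbnail-service + notification-fanout + cache-warmer + pdf-renderer + geo-lookup uses 51 of the 53 GB and totals 4383.

4383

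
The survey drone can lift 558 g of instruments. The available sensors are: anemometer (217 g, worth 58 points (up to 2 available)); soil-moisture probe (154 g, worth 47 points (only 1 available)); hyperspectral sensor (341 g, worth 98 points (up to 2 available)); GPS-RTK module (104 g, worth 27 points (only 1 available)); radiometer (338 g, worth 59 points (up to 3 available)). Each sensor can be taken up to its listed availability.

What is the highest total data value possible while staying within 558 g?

156

Density check — soil-moisture probe 0.31, hyperspectral sensor 0.29, anemometer 0.27, GPS-RTK module 0.26 are the best per g.
Filling by ratio: soil-moisture probe + hyperspectral sensor for 145, with 63 g left unused.
Dropping soil-moisture probe frees 154 g; slotting in anemometer (217 g) lifts the total to 156 at 558 g.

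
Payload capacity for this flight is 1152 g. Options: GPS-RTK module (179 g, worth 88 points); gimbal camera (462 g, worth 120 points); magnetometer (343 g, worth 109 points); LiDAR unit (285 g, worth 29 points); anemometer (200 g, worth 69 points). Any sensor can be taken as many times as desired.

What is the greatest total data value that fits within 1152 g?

Ranking by ratio (data value/g): GPS-RTK module 0.49, anemometer 0.34, magnetometer 0.32, gimbal camera 0.26.
The ratio ordering already packs tightly: 6×GPS-RTK module, 1074 g, 528.
Nothing else within 1152 g beats 528.

528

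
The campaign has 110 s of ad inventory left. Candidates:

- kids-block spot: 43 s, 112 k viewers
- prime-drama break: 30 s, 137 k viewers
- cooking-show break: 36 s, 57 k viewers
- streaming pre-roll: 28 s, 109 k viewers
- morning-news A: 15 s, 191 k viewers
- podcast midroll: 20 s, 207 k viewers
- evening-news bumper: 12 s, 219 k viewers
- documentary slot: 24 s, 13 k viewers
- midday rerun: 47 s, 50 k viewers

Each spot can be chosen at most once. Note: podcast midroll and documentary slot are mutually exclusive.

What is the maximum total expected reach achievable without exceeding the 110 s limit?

Density check — evening-news bumper 18.25, morning-news A 12.73, podcast midroll 10.35, prime-drama break 4.57 are the best per s.
Prime-drama break + streaming pre-roll + morning-news A + podcast midroll + evening-news bumper uses 105 of the 110 s and totals 863.

863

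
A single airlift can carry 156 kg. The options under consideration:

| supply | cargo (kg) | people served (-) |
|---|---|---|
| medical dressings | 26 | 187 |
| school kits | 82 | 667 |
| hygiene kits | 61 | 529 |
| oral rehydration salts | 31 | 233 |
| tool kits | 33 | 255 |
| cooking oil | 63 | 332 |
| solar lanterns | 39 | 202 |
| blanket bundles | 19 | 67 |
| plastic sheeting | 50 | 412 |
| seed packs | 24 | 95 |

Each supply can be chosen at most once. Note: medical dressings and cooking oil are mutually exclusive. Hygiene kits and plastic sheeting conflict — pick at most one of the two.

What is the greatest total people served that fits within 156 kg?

1204

Taking medical dressings + hygiene kits + oral rehydration salts + tool kits: 151 kg used, 1204 in people served.
Nothing else feasible within 156 kg beats 1204.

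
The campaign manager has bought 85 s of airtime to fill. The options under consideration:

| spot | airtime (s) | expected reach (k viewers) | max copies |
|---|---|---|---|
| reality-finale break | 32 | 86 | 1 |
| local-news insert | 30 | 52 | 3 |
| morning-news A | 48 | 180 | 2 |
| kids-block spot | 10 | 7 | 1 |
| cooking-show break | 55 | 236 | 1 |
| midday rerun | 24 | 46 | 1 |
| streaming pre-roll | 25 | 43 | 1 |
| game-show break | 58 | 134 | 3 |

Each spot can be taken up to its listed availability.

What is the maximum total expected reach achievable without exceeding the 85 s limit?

288

Ranking by ratio (expected reach/s): cooking-show break 4.29, morning-news A 3.75, reality-finale break 2.69, game-show break 2.31.
Greedy by ratio would take cooking-show break + midday rerun: 79 s used, total 282.
The 24 s tied up in midday rerun is better spent on local-news insert — total rises to 288 (85 s).
No other feasible combination exceeds 288.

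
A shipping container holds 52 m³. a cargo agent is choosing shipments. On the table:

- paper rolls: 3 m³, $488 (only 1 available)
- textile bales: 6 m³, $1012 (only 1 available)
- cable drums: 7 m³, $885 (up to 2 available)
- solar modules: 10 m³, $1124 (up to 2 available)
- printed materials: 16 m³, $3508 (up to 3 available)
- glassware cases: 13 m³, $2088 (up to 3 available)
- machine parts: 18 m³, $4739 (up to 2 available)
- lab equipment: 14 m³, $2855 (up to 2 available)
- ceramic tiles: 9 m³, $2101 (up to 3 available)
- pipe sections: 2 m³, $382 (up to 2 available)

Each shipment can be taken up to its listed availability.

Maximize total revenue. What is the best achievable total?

12986

Density check — machine parts 263.28, ceramic tiles 233.44, printed materials 219.25 are the best per m³.
Greedy by ratio would take paper rolls + 2×machine parts + ceramic tiles + 2×pipe sections: 52 m³ used, total 12831.
The 16 m³ tied up in paper rolls and ceramic tiles and 2×pipe sections is better spent on printed materials — total rises to 12986 (52 m³).
Nothing else within 52 m³ beats 12986.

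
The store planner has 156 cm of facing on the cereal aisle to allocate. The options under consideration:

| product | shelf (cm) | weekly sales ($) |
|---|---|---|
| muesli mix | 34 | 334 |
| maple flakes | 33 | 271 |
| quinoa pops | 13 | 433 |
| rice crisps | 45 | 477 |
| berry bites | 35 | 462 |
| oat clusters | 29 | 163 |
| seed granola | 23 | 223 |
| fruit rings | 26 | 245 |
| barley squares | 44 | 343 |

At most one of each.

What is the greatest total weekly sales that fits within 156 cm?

1951

The ratio heuristic lands on muesli mix + quinoa pops + rice crisps + berry bites + seed granola (1929) but leaves 6 cm idle.
Replace seed granola with fruit rings: the trade gains 22 net, giving 1951 at 153 cm.
That's the maximum — no swap from here does better than 1951.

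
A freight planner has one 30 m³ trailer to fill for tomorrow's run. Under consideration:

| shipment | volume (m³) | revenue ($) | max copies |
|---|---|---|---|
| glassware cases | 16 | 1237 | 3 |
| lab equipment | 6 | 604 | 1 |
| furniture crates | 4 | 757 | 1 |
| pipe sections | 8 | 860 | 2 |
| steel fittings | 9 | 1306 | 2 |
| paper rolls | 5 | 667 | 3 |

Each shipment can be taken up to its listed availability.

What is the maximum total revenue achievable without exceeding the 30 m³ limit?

Ranking by ratio (revenue/m³): furniture crates 189.25, steel fittings 145.11, paper rolls 133.40, pipe sections 107.50.
Filling by ratio: furniture crates + 2×steel fittings + paper rolls for 4036, with 3 m³ left unused.
Replace paper rolls with pipe sections: the trade gains 193 net, giving 4229 at 30 m³.
That's the maximum — no swap from here does better than 4229.

4229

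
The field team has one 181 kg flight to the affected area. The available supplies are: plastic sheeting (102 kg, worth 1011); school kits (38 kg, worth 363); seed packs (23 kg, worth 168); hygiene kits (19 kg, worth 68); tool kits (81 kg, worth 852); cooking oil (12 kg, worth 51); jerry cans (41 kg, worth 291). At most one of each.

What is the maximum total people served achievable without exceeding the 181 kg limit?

Density check — tool kits 10.52, plastic sheeting 9.91, school kits 9.55, seed packs 7.30 are the best per kg.
Taking the top-ratio supplies first gives school kits + seed packs + hygiene kits + tool kits + cooking oil for 1502 (173 kg).
A better packing is plastic sheeting + school kits + jerry cans: 181 kg, total 1665.

1665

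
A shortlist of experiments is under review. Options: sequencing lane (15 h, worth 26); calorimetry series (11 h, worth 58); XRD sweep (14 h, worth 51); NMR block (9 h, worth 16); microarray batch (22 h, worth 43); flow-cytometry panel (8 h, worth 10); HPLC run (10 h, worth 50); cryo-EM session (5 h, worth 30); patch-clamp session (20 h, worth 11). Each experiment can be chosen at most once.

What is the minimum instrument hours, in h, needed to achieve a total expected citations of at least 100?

Need the lightest bundle worth ≥ 100.
calorimetry series + HPLC run reaches 108 using 21 h.
Below 21 h the best achievable stays under 100.

21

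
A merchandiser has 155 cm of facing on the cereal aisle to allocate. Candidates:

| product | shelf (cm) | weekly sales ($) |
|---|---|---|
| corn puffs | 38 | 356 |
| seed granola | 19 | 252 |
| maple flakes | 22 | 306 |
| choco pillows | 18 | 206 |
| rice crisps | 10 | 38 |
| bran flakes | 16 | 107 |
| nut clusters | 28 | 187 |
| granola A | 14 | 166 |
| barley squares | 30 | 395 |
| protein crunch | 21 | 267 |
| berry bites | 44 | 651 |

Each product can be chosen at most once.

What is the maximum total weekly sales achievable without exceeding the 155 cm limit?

2077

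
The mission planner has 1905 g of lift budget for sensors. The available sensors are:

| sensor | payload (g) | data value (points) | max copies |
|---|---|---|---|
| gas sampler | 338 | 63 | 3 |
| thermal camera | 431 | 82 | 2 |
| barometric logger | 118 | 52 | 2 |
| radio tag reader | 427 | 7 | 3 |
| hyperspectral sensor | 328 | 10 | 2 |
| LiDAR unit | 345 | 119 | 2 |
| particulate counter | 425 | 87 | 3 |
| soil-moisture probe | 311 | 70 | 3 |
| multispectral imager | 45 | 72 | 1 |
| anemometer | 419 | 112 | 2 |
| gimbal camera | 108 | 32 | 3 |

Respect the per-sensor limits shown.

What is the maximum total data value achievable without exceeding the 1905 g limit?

Density check — multispectral imager 1.60, barometric logger 0.44, LiDAR unit 0.34, gimbal camera 0.30 are the best per g.
A density-first pass picks 2×barometric logger + 2×LiDAR unit + multispectral imager + anemometer + 3×gimbal camera — 622 at 1714 g.
The 324 g tied up in 3×gimbal camera is better spent on anemometer — total rises to 638 (1809 g).
The spare 96 g is too small for any remaining sensor, and no exchange beats 638.

638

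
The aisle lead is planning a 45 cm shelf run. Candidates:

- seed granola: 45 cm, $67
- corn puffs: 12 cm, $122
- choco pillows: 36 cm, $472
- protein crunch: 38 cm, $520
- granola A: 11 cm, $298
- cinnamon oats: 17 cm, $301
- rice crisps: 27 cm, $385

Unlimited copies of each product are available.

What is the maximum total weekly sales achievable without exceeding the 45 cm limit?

1192

Ranking by ratio (weekly sales/cm): granola A 27.09, cinnamon oats 17.71, rice crisps 14.26.
Taking 4×granola A: 44 cm used, 1192 in weekly sales.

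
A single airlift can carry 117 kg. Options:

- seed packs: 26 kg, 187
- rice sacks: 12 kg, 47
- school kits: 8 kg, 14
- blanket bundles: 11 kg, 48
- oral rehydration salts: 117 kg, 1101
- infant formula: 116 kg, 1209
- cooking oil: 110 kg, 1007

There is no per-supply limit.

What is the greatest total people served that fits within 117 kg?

Ranking by ratio (people served/kg): infant formula 10.42, oral rehydration salts 9.41, cooking oil 9.15.
Taking infant formula: 116 kg used, 1209 in people served.
The spare 1 kg is too small for any remaining supply, and no exchange beats 1209.

1209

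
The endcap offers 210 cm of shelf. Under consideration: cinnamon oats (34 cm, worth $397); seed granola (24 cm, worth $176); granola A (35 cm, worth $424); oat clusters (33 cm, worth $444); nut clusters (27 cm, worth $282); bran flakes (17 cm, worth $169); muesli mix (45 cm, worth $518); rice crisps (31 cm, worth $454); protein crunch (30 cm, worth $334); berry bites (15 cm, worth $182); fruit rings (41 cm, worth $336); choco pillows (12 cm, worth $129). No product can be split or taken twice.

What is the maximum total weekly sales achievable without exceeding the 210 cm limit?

Ranking by ratio (weekly sales/cm): rice crisps 14.65, oat clusters 13.45, berry bites 12.13.
Taking the top-ratio products first gives cinnamon oats + granola A + oat clusters + muesli mix + rice crisps + berry bites + choco pillows for 2548 (205 cm).
The 12 cm tied up in choco pillows is better spent on bran flakes — total rises to 2588 (210 cm).
Runner-up cinnamon oats + granola A + oat clusters + muesli mix + rice crisps + protein crunch tops out at 2571.

2588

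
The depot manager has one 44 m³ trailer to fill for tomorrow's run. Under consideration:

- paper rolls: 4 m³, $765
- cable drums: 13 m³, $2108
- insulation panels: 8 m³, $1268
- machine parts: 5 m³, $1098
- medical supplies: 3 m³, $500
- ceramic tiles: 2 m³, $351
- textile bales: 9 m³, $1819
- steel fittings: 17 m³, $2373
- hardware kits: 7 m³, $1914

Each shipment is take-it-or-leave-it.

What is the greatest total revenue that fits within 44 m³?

8558

Taking the top-ratio shipments first gives paper rolls + cable drums + machine parts + medical supplies + ceramic tiles + textile bales + hardware kits for 8555 (43 m³).
Replace paper rolls and medical supplies with insulation panels: the trade gains 3 net, giving 8558 at 44 m³.
No other feasible combination exceeds 8558.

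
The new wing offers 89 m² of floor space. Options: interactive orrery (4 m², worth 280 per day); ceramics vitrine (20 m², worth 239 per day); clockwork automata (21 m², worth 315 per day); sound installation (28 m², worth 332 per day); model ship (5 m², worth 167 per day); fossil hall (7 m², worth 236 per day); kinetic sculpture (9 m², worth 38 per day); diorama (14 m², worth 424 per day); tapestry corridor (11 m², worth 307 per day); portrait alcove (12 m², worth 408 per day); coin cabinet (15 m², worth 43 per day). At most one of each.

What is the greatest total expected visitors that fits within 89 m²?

By expected visitors per m²: interactive orrery 70.00, portrait alcove 34.00, fossil hall 33.71 lead.
Filling by ratio: interactive orrery + clockwork automata + model ship + fossil hall + kinetic sculpture + diorama + tapestry corridor + portrait alcove for 2175, with 6 m² left unused.
Replace model ship and kinetic sculpture with ceramics vitrine: the trade gains 34 net, giving 2209 at 89 m².
The closest alternative, interactive orrery + clockwork automata + model ship + fossil hall + diorama + tapestry corridor + portrait alcove + coin cabinet, reaches only 2180.

2209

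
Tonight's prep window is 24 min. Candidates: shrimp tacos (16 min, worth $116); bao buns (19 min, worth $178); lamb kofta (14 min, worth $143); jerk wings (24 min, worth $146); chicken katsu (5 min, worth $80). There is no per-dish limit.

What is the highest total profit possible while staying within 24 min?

320

4×chicken katsu uses 20 of the 24 min and totals 320.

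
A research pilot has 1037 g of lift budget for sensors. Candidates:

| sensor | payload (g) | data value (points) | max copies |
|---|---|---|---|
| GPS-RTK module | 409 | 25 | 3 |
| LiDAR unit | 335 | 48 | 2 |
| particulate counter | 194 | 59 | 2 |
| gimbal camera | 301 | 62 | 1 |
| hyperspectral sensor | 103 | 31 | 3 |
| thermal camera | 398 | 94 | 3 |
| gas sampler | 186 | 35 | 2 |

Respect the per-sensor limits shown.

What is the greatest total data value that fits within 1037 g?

274

Density check — particulate counter 0.30, hyperspectral sensor 0.30, thermal camera 0.24 are the best per g.
Taking the top-ratio sensors first gives 2×particulate counter + gimbal camera + 3×hyperspectral sensor for 273 (998 g).
Replace gimbal camera and hyperspectral sensor with thermal camera: the trade gains 1 net, giving 274 at 992 g.
That's the maximum — no swap from here does better than 274.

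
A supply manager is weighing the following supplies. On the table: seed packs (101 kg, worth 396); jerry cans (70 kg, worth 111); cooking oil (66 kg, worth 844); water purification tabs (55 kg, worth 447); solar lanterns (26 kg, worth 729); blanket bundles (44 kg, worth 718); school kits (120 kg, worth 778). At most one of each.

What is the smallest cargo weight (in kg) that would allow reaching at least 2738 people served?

191

Minimise kg subject to total people served ≥ 2738.
cooking oil + water purification tabs + solar lanterns + blanket bundles: 2738 people served at 191 kg.
Any bundle with less than 191 kg falls short of 2738.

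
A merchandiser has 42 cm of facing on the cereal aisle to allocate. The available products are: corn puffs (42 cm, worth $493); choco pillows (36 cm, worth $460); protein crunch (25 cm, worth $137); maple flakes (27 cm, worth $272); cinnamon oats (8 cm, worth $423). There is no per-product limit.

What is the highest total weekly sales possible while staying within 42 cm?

Ranking by ratio (weekly sales/cm): cinnamon oats 52.88, choco pillows 12.78, corn puffs 11.74, maple flakes 10.07.
5×cinnamon oats uses 40 of the 42 cm and totals 2115.
Nothing else within 42 cm beats 2115.

2115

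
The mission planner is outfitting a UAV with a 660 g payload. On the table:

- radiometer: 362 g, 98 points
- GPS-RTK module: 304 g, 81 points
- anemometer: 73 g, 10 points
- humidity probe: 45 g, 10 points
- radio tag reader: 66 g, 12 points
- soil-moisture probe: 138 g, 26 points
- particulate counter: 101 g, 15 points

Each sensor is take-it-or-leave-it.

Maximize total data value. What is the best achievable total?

149

Ranking by ratio (data value/g): radiometer 0.27, GPS-RTK module 0.27, humidity probe 0.22.
Filling by ratio: radiometer + humidity probe + radio tag reader + soil-moisture probe for 146, with 49 g left unused.
Dropping radio tag reader frees 66 g; slotting in particulate counter (101 g) lifts the total to 149 at 646 g.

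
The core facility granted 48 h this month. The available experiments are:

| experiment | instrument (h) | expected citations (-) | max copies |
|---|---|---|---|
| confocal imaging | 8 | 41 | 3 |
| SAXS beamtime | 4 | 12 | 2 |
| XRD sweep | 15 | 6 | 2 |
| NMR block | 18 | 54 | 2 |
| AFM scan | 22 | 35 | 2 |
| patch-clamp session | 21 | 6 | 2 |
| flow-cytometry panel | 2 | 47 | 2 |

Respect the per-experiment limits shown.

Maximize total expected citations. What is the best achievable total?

By expected citations per h: flow-cytometry panel 23.50, confocal imaging 5.12, SAXS beamtime 3.00, NMR block 3.00 lead.
The ratio heuristic lands on 3×confocal imaging + 2×SAXS beamtime + 2×flow-cytometry panel (241) but leaves 12 h idle.
Replace 2×SAXS beamtime with NMR block: the trade gains 30 net, giving 271 at 46 h.

271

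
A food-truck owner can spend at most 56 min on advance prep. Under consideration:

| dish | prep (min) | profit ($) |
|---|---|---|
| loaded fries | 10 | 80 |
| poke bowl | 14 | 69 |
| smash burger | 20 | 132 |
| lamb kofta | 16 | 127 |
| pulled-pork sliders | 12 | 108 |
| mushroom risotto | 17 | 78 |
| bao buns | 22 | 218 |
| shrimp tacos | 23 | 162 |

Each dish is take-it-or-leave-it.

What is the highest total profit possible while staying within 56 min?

By profit per min: bao buns 9.91, pulled-pork sliders 9.00, loaded fries 8.00 lead.
Filling by ratio: loaded fries + pulled-pork sliders + bao buns for 406, with 12 min left unused.
The 12 min tied up in pulled-pork sliders is better spent on shrimp tacos — total rises to 460 (55 min).
Nothing else within 56 min beats 460.

460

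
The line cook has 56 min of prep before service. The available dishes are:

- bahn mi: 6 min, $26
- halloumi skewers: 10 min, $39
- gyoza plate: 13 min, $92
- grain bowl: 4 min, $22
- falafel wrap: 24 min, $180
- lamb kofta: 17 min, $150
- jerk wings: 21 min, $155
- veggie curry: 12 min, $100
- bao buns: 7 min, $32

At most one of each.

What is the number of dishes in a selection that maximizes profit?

Optimal total is 431.
bahn mi + lamb kofta + jerk wings + veggie curry hits 431 at 56 min.
Every optimal selection uses 4 dishes.

4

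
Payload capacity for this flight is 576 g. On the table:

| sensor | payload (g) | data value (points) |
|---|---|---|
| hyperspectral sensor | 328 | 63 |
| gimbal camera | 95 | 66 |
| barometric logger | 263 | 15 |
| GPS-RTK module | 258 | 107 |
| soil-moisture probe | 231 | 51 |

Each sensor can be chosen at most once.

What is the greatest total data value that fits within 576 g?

173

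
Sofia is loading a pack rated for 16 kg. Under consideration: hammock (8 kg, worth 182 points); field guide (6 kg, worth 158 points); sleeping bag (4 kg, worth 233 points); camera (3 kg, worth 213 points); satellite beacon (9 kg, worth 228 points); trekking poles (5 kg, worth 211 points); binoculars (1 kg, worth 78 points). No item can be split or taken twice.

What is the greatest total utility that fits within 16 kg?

Ranking by ratio (utility/kg): binoculars 78.00, camera 71.00, sleeping bag 58.25.
Best packing: sleeping bag + camera + trekking poles + binoculars — 13 kg, 735 total.

735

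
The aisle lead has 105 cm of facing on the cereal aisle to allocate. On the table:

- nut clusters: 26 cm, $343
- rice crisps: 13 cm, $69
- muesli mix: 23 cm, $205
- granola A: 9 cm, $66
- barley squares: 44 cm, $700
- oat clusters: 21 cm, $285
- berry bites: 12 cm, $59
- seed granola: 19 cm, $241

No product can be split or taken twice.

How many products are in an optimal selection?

4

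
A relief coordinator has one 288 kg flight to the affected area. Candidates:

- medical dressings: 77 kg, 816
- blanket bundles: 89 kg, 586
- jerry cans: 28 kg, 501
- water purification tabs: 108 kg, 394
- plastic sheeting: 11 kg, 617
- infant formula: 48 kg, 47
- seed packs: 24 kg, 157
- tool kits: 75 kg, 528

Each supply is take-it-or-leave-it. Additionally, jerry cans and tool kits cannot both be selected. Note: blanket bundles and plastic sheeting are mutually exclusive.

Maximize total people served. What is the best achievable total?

2485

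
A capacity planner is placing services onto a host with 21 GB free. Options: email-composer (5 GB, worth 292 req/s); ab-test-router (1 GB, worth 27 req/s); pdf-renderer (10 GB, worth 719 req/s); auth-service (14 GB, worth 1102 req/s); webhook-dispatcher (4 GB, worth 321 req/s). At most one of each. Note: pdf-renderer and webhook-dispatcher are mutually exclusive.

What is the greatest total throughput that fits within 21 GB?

Best packing: ab-test-router + auth-service + webhook-dispatcher — 19 GB, 1450 total.
Nothing else feasible within 21 GB beats 1450.

1450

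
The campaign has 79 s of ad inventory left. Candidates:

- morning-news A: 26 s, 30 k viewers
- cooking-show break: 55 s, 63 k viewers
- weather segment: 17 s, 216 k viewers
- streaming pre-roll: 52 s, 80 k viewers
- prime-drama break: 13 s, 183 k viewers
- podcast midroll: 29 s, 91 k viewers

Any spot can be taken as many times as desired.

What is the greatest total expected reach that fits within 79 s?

The ratio ordering already packs tightly: 6×prime-drama break, 78 s, 1098.
Nothing else within 79 s beats 1098.

1098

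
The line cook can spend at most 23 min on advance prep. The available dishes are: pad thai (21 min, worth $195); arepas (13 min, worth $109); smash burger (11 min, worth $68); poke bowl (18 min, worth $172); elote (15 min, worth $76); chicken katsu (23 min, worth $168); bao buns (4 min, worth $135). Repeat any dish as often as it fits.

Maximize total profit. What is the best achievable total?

675

5×bao buns uses 20 of the 23 min and totals 675.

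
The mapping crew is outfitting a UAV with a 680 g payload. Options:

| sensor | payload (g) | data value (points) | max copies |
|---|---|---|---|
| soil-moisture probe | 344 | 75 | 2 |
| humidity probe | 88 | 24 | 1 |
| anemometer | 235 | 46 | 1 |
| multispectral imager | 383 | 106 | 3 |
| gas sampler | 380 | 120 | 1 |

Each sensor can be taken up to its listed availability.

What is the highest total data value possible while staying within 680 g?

Greedy by ratio would take humidity probe + gas sampler: 468 g used, total 144.
Replace humidity probe with anemometer: the trade gains 22 net, giving 166 at 615 g.
That's the maximum — no swap from here does better than 166.

166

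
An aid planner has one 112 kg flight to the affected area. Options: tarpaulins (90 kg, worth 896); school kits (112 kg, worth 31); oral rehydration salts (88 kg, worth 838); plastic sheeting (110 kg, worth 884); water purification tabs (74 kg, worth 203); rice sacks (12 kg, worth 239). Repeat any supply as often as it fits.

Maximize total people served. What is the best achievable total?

2151

By people served per kg: rice sacks 19.92, tarpaulins 9.96, oral rehydration salts 9.52 lead.
Taking 9×rice sacks: 108 kg used, 2151 in people served.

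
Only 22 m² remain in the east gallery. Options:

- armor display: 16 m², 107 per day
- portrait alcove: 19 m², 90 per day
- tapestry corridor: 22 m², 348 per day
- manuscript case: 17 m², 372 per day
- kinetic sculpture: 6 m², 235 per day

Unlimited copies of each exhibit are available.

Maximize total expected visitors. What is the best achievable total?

705

The ratio ordering already packs tightly: 3×kinetic sculpture, 18 m², 705.
No other feasible combination exceeds 705.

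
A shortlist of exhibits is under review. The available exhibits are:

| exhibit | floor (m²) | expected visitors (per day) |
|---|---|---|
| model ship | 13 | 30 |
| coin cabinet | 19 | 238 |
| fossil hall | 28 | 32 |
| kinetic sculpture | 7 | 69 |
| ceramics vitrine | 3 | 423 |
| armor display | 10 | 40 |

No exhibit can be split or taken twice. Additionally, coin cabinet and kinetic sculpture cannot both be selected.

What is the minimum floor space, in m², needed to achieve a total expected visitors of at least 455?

Minimise m² subject to total expected visitors ≥ 455.
kinetic sculpture + ceramics vitrine reaches 492 using 10 m².
Any bundle with less than 10 m² falls short of 455.

10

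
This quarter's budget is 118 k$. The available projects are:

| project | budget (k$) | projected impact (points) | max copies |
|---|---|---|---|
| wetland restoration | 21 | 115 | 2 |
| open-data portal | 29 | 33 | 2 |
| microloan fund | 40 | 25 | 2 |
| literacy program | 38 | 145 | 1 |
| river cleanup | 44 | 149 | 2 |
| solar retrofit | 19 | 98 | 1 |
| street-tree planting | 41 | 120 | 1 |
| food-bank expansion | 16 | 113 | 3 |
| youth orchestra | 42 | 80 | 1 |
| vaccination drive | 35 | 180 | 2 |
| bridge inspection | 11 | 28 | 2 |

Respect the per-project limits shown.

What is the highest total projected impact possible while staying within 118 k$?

699

Taking the top-ratio projects first gives 2×wetland restoration + solar retrofit + 3×food-bank expansion for 667 (109 k$).
Dropping 2×wetland restoration and solar retrofit frees 61 k$; slotting in 2×vaccination drive (70 k$) lifts the total to 699 at 118 k$.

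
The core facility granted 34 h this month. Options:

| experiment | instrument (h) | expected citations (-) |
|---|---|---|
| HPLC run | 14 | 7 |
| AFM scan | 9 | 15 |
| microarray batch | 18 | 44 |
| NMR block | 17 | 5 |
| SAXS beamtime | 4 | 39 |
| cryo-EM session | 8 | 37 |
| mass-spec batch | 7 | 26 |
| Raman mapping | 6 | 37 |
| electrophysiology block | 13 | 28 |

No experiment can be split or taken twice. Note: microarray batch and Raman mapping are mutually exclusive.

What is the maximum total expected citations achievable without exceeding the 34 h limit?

Density check — SAXS beamtime 9.75, Raman mapping 6.17, cryo-EM session 4.62, mass-spec batch 3.71 are the best per h.
Taking AFM scan + SAXS beamtime + cryo-EM session + mass-spec batch + Raman mapping: 34 h used, 154 in expected citations.
That's the maximum — no feasible swap from here does better than 154.

154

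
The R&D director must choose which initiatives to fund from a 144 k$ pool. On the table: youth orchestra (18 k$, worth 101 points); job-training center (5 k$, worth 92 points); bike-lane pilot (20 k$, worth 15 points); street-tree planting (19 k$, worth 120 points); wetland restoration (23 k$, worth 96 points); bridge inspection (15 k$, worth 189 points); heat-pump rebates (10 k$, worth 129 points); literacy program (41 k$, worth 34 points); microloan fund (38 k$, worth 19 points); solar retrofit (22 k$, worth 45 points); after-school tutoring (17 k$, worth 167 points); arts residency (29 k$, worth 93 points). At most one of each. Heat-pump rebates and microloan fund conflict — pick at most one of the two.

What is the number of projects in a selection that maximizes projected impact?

8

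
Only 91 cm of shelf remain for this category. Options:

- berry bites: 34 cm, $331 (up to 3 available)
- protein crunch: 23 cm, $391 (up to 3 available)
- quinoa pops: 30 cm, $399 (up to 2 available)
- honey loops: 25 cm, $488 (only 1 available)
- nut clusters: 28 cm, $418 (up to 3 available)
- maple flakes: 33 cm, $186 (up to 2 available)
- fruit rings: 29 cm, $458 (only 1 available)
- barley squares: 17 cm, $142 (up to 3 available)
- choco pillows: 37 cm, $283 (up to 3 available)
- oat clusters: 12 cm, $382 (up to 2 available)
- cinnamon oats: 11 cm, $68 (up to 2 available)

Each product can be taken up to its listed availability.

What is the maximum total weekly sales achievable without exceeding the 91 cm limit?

The ratio ordering already packs tightly: protein crunch + honey loops + barley squares + 2×oat clusters, 89 cm, 1785.
Nothing else within 91 cm beats 1785.

1785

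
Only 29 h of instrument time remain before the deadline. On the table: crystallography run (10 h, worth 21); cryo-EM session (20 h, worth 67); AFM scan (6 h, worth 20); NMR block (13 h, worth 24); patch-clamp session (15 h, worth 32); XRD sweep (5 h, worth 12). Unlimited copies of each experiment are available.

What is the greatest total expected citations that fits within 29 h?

92

The ratio heuristic lands on cryo-EM session + AFM scan (87) but leaves 3 h idle.
Replace cryo-EM session with 3×AFM scan + XRD sweep: the trade gains 5 net, giving 92 at 29 h.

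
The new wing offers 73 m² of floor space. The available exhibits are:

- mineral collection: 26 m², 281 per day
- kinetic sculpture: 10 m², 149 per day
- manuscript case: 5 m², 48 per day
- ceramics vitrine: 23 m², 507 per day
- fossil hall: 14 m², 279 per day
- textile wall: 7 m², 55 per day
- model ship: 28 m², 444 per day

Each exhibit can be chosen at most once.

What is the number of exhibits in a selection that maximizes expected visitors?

4

Best achievable expected visitors is 1285.
One optimal bundle: ceramics vitrine + fossil hall + textile wall + model ship (72 m²).
Any selection reaching 1285 contains exactly 4 exhibits.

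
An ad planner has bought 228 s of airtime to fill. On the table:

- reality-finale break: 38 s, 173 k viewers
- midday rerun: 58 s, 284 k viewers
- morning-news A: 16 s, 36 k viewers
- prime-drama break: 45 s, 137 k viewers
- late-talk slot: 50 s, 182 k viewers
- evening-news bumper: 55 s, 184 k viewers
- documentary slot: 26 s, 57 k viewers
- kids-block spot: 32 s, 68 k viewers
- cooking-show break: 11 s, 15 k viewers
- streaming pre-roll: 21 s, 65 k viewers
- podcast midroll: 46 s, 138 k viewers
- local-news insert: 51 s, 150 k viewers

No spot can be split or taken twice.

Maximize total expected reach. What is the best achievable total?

Taking reality-finale break + midday rerun + late-talk slot + evening-news bumper + streaming pre-roll: 222 s used, 888 in expected reach.
Runner-up reality-finale break + midday rerun + late-talk slot + evening-news bumper + documentary slot tops out at 880.

888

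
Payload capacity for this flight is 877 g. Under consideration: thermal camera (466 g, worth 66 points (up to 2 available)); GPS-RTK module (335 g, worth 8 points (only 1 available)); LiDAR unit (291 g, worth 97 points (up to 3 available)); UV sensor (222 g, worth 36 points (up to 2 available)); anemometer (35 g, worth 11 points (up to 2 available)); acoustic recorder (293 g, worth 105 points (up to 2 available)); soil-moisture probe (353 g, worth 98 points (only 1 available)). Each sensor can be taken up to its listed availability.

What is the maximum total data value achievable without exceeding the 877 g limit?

307

Taking LiDAR unit + 2×acoustic recorder: 877 g used, 307 in data value.
That's the maximum — no swap from here does better than 307.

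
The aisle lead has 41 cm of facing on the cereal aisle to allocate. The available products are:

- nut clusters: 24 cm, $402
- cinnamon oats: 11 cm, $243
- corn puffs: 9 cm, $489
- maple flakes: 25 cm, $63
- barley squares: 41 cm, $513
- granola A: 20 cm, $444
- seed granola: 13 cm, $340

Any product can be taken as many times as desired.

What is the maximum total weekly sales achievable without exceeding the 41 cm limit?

1956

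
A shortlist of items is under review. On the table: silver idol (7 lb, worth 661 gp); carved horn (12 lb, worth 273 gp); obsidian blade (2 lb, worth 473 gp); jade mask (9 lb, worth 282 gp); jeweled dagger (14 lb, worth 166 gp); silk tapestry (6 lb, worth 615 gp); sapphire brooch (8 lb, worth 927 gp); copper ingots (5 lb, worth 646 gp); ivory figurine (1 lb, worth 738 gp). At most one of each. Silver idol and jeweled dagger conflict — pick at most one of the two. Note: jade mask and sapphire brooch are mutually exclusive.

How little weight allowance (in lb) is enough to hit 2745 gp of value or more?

16

Need the lightest bundle worth ≥ 2745.
Taking obsidian blade + sapphire brooch + copper ingots + ivory figurine gives 2784 (≥ 2745) for 16 lb.
No combination under 16 lb hits 2745.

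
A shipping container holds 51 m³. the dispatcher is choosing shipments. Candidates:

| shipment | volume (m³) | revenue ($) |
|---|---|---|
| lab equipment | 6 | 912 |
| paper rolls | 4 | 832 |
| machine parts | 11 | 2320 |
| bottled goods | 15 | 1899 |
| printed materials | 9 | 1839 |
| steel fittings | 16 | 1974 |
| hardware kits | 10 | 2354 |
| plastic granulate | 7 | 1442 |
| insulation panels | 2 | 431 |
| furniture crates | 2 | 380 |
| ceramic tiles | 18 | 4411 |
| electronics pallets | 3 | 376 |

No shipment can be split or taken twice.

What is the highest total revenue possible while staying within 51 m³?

Density check — ceramic tiles 245.06, hardware kits 235.40, insulation panels 215.50 are the best per m³.
Greedy by ratio would take paper rolls + machine parts + hardware kits + insulation panels + furniture crates + ceramic tiles + electronics pallets: 50 m³ used, total 11104.
The 7 m³ tied up in insulation panels and furniture crates and electronics pallets is better spent on plastic granulate — total rises to 11359 (50 m³).
The closest alternative, machine parts + printed materials + hardware kits + insulation panels + ceramic tiles, reaches only 11355.

11359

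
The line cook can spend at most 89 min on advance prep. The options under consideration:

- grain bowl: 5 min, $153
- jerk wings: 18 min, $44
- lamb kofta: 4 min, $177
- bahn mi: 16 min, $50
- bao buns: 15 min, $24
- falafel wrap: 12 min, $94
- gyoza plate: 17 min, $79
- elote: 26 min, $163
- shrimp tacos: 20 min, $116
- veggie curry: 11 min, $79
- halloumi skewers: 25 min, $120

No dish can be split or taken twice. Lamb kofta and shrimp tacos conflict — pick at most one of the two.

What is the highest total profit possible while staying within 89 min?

Density check — lamb kofta 44.25, grain bowl 30.60, falafel wrap 7.83, veggie curry 7.18 are the best per min.
Taking grain bowl + lamb kofta + falafel wrap + gyoza plate + elote + halloumi skewers: 89 min used, 786 in profit.

786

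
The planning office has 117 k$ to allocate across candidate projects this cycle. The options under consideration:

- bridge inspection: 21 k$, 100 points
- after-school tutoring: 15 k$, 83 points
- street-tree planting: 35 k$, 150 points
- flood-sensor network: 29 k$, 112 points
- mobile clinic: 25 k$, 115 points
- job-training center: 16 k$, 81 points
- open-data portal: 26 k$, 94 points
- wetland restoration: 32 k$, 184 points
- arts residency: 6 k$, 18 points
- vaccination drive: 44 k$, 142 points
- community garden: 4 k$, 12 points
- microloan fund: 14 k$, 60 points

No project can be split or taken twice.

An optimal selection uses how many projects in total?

6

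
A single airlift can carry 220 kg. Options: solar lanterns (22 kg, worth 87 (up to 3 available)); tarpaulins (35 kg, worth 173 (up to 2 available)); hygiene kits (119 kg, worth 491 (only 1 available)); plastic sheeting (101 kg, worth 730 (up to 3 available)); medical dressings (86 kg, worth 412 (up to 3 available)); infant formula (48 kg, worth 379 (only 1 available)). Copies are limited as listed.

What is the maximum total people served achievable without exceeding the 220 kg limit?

Ranking by ratio (people served/kg): infant formula 7.90, plastic sheeting 7.23, tarpaulins 4.94.
Greedy by ratio would take 2×tarpaulins + plastic sheeting + infant formula: 219 kg used, total 1455.
Replace 2×tarpaulins and infant formula with plastic sheeting: the trade gains 5 net, giving 1460 at 202 kg.
The spare 18 kg is too small for any remaining supply, and no exchange beats 1460.

1460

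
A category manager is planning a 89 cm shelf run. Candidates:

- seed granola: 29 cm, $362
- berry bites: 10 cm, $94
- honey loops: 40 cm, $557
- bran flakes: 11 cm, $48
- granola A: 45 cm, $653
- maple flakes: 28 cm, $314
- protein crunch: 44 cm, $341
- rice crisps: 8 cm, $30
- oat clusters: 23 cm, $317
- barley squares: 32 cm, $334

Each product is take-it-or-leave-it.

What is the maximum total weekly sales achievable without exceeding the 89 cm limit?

Density check — granola A 14.51, honey loops 13.93, oat clusters 13.78, seed granola 12.48 are the best per cm.
Honey loops + granola A uses 85 of the 89 cm and totals 1210.
Runner-up berry bites + bran flakes + granola A + oat clusters tops out at 1112.

1210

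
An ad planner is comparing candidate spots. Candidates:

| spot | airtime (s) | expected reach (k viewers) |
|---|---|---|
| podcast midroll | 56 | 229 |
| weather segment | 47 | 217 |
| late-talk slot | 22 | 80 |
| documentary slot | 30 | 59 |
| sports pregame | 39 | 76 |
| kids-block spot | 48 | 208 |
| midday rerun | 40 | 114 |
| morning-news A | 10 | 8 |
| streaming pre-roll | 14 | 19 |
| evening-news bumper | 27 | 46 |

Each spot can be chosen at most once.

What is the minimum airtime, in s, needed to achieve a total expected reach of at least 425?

95

Look for the lowest-airtime combination reaching 425.
weather segment + kids-block spot reaches 425 using 95 s.
Any bundle with less than 95 s falls short of 425.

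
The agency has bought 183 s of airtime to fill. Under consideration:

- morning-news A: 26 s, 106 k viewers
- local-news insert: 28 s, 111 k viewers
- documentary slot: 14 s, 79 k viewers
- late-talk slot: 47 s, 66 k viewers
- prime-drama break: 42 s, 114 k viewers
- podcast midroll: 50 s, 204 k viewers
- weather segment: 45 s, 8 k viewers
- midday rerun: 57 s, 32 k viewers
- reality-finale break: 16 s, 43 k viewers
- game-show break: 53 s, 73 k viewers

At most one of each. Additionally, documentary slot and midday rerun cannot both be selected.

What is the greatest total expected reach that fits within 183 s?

Best packing: morning-news A + local-news insert + documentary slot + prime-drama break + podcast midroll + reality-finale break — 176 s, 657 total.
Nothing else feasible within 183 s beats 657.

657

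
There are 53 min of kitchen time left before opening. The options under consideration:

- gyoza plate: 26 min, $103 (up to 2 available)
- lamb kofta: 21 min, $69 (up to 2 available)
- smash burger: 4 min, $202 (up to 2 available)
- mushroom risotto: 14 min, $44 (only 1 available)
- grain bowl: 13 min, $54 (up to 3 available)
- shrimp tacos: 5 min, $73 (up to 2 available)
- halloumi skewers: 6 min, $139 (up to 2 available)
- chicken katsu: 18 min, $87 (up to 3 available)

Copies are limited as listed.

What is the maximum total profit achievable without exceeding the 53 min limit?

915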